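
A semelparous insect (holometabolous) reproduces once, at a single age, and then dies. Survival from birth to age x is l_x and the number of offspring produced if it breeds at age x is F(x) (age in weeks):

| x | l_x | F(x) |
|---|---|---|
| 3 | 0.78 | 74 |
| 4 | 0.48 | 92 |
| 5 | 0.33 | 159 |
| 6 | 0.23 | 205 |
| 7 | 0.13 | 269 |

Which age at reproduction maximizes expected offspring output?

3

Expected offspring if breeding at age x = l_x × F(x):
  age 3: 0.78 × 74 = 57.720
  age 4: 0.48 × 92 = 44.160
  age 5: 0.33 × 159 = 52.470
  age 6: 0.23 × 205 = 47.150
  age 7: 0.13 × 269 = 34.970
Maximum at age 3 (57.720).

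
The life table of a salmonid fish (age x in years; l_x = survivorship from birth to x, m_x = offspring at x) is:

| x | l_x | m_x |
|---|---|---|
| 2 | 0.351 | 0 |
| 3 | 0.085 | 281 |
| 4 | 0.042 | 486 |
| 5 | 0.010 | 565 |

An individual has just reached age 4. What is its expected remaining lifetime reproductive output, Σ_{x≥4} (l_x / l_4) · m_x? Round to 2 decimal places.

620.52

l_4 = 0.042. Conditional survival from age 4 to x is l_x / l_4.
  x=4: (0.042/0.042) × 486 = 486.0000
  x=5: (0.010/0.042) × 565 = 134.5238
Sum = 486.0000 + 134.5238 = 620.5238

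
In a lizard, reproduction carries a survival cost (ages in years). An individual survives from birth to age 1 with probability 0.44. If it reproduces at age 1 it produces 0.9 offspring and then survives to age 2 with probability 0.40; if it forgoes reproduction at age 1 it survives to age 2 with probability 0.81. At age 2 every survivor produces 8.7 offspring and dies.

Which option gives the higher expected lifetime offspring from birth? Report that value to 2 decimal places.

breed at age 1: R₀ = 0.44 × (0.9 + 0.40 × 8.7) = 0.44 × 4.3800 = 1.9272
delay to age 2: R₀ = 0.44 × (0.81 × 8.7) = 0.44 × 7.0470 = 3.1007
Higher: delay to age 2 (3.1007).

3.10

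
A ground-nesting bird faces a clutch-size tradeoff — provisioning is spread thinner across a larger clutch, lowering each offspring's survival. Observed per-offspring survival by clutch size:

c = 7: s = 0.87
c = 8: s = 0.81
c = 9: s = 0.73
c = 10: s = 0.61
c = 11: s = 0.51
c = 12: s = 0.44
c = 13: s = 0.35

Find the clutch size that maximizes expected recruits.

Expected recruits = c × s(c):
  c=7: 7 × 0.87 = 6.090
  c=8: 8 × 0.81 = 6.480
  c=9: 9 × 0.73 = 6.570
  c=10: 10 × 0.61 = 6.100
  c=11: 11 × 0.51 = 5.610
  c=12: 12 × 0.44 = 5.280
  c=13: 13 × 0.35 = 4.550
Maximum at c = 9 (6.570 recruits).

9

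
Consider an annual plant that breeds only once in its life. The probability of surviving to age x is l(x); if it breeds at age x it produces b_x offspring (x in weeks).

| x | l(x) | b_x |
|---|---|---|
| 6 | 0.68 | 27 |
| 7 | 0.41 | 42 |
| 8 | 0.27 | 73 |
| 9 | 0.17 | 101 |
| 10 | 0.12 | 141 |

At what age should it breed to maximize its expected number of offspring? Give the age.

8

Expected offspring if breeding at age x = l(x) × b_x:
  age 6: 0.68 × 27 = 18.360
  age 7: 0.41 × 42 = 17.220
  age 8: 0.27 × 73 = 19.710
  age 9: 0.17 × 101 = 17.170
  age 10: 0.12 × 141 = 16.920
Maximum at age 8 (19.710).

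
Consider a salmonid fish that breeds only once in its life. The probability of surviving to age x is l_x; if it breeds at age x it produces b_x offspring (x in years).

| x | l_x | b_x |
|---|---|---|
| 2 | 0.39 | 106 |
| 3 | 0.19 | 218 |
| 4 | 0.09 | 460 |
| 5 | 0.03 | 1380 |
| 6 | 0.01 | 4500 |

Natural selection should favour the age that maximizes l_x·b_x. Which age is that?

Expected offspring if breeding at age x = l_x × b_x:
  age 2: 0.39 × 106 = 41.340
  age 3: 0.19 × 218 = 41.420
  age 4: 0.09 × 460 = 41.400
  age 5: 0.03 × 1380 = 41.400
  age 6: 0.01 × 4500 = 45.000
Maximum at age 6 (45.000).

6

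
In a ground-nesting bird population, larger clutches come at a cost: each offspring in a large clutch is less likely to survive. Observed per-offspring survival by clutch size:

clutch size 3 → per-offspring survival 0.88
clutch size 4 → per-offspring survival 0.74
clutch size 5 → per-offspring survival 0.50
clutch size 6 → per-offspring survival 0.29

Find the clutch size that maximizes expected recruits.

Expected recruits = c × s(c):
  c=3: 3 × 0.88 = 2.640
  c=4: 4 × 0.74 = 2.960
  c=5: 5 × 0.50 = 2.500
  c=6: 6 × 0.29 = 1.740
Maximum at c = 4 (2.960 recruits).

4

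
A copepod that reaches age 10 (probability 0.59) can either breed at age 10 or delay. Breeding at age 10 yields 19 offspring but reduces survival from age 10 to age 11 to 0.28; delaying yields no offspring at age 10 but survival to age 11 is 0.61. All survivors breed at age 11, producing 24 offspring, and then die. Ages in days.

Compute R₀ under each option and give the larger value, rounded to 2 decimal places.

breed at age 10: R₀ = 0.59 × (19 + 0.28 × 24) = 0.59 × 25.7200 = 15.1748
delay to age 11: R₀ = 0.59 × (0.61 × 24) = 0.59 × 14.6400 = 8.6376
Higher: breed at age 10 (15.1748).

15.17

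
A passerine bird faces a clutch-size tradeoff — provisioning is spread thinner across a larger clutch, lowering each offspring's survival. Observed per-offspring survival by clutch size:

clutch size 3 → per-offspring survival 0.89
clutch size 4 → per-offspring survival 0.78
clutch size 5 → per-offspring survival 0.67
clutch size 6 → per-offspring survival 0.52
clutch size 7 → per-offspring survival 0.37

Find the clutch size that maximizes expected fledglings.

Expected fledglings = c × s(c):
  c=3: 3 × 0.89 = 2.670
  c=4: 4 × 0.78 = 3.120
  c=5: 5 × 0.67 = 3.350
  c=6: 6 × 0.52 = 3.120
  c=7: 7 × 0.37 = 2.590
Maximum at c = 5 (3.350 fledglings).

5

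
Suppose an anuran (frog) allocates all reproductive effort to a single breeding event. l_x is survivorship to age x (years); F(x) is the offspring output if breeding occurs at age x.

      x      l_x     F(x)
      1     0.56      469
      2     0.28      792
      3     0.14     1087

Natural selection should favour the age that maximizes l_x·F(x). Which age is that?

Expected offspring if breeding at age x = l_x × F(x):
  age 1: 0.56 × 469 = 262.640
  age 2: 0.28 × 792 = 221.760
  age 3: 0.14 × 1087 = 152.180
Maximum at age 1 (262.640).

1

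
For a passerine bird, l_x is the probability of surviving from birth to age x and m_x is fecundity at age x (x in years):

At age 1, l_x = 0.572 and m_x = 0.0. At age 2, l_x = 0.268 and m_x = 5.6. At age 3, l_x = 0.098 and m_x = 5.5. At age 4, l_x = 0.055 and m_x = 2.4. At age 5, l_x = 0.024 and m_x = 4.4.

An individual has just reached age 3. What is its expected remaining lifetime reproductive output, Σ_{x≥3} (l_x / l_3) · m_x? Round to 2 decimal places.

7.92

l_3 = 0.098. Conditional survival from age 3 to x is l_x / l_3.
  x=3: (0.098/0.098) × 5.5 = 5.5000
  x=4: (0.055/0.098) × 2.4 = 1.3469
  x=5: (0.024/0.098) × 4.4 = 1.0776
Sum = 5.5000 + 1.3469 + 1.0776 = 7.9245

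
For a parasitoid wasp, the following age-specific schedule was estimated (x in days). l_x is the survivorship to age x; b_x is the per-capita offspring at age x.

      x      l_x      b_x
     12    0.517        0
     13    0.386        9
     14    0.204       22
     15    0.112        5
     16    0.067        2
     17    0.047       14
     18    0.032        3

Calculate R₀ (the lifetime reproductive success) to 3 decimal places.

R₀ = Σ l_x b_x:
  age 12: 0.517 × 0 = 0.0000
  age 13: 0.386 × 9 = 3.4740
  age 14: 0.204 × 22 = 4.4880
  age 15: 0.112 × 5 = 0.5600
  age 16: 0.067 × 2 = 0.1340
  age 17: 0.047 × 14 = 0.6580
  age 18: 0.032 × 3 = 0.0960
R₀ = 0.0000 + 3.4740 + 4.4880 + 0.5600 + 0.1340 + 0.6580 + 0.0960 = 9.4100

9.410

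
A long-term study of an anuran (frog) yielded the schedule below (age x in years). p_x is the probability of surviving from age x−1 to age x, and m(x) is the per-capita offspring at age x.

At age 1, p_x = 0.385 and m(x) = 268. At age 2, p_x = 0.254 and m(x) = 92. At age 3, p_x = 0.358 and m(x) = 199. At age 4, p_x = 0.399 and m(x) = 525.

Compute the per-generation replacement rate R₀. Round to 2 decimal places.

Survivorship from birth: l_x = p_1·p_2·…·p_x.
  l_1 = 0.38500
  l_2 = 0.09779
  l_3 = 0.03501
  l_4 = 0.01397
R₀ = Σ l_x m(x):
  age 1: 0.38500 × 268 = 103.1800
  age 2: 0.09779 × 92 = 8.9967
  age 3: 0.03501 × 199 = 6.9670
  age 4: 0.01397 × 525 = 7.3342
R₀ = 103.1800 + 8.9967 + 6.9670 + 7.3342 = 126.4779

126.48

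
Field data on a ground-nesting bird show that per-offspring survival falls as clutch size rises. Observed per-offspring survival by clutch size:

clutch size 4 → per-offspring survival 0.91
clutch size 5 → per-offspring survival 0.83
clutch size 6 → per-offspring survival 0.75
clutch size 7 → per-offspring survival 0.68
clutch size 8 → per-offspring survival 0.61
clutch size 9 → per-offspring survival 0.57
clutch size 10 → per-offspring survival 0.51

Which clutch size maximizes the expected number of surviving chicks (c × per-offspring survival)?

Expected surviving chicks = c × s(c):
  c=4: 4 × 0.91 = 3.640
  c=5: 5 × 0.83 = 4.150
  c=6: 6 × 0.75 = 4.500
  c=7: 7 × 0.68 = 4.760
  c=8: 8 × 0.61 = 4.880
  c=9: 9 × 0.57 = 5.130
  c=10: 10 × 0.51 = 5.100
Maximum at c = 9 (5.130 surviving chicks).

9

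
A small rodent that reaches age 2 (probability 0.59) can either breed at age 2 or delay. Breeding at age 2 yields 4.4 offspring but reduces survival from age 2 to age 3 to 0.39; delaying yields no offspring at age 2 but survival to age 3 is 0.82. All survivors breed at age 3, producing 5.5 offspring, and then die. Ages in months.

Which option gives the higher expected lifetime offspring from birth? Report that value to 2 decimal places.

3.86

breed at age 2: R₀ = 0.59 × (4.4 + 0.39 × 5.5) = 0.59 × 6.5450 = 3.8615
delay to age 3: R₀ = 0.59 × (0.82 × 5.5) = 0.59 × 4.5100 = 2.6609
Higher: breed at age 2 (3.8615).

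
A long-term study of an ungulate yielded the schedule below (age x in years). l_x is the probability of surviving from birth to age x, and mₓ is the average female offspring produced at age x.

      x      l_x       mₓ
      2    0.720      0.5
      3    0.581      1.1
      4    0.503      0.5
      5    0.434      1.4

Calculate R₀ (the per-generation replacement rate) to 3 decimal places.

R₀ = Σ l_x mₓ:
  age 2: 0.720 × 0.5 = 0.3600
  age 3: 0.581 × 1.1 = 0.6391
  age 4: 0.503 × 0.5 = 0.2515
  age 5: 0.434 × 1.4 = 0.6076
R₀ = 0.3600 + 0.6391 + 0.2515 + 0.6076 = 1.8582

1.858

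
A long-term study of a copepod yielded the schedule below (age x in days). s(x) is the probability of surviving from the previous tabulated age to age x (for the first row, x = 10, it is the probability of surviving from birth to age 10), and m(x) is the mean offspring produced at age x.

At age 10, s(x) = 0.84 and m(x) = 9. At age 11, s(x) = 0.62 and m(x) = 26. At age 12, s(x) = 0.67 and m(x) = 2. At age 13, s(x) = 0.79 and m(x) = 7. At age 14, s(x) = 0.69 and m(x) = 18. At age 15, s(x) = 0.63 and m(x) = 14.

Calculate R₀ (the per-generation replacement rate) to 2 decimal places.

Survivorship from birth: l_x = s_10·s_11·…·s_x.
  l_10 = 0.84000
  l_11 = 0.52080
  l_12 = 0.34894
  l_13 = 0.27566
  l_14 = 0.19021
  l_15 = 0.11983
R₀ = Σ l_x m(x):
  age 10: 0.84000 × 9 = 7.5600
  age 11: 0.52080 × 26 = 13.5408
  age 12: 0.34894 × 2 = 0.6979
  age 13: 0.27566 × 7 = 1.9296
  age 14: 0.19021 × 18 = 3.4238
  age 15: 0.11983 × 14 = 1.6776
R₀ = 7.5600 + 13.5408 + 0.6979 + 1.9296 + 3.4238 + 1.6776 = 28.8297

28.83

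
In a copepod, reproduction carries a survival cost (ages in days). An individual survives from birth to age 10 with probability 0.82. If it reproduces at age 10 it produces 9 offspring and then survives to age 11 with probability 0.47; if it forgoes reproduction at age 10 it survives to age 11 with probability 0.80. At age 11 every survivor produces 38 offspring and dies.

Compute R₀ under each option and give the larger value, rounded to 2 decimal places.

24.93

breed at age 10: R₀ = 0.82 × (9 + 0.47 × 38) = 0.82 × 26.8600 = 22.0252
delay to age 11: R₀ = 0.82 × (0.80 × 38) = 0.82 × 30.4000 = 24.9280
Higher: delay to age 11 (24.9280).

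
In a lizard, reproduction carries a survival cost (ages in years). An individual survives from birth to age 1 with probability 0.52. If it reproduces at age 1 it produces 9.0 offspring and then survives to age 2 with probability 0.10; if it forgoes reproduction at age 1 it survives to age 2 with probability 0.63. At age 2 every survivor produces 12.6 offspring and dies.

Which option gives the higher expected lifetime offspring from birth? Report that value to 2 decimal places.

breed at age 1: R₀ = 0.52 × (9.0 + 0.10 × 12.6) = 0.52 × 10.2600 = 5.3352
delay to age 2: R₀ = 0.52 × (0.63 × 12.6) = 0.52 × 7.9380 = 4.1278
Higher: breed at age 1 (5.3352).

5.34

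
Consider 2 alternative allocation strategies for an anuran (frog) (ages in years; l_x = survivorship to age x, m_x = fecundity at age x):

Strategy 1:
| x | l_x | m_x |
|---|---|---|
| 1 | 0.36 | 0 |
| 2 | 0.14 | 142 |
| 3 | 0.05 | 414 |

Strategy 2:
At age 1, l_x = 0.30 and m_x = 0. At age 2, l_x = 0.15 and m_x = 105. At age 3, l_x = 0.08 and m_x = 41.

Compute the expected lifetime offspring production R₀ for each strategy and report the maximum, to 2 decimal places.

Strategy 1: R₀ = 0.36×0 + 0.14×142 + 0.05×414 = 40.5800
Strategy 2: R₀ = 0.30×0 + 0.15×105 + 0.08×41 = 19.0300
Highest R₀: strategy 1 with 40.5800.

40.58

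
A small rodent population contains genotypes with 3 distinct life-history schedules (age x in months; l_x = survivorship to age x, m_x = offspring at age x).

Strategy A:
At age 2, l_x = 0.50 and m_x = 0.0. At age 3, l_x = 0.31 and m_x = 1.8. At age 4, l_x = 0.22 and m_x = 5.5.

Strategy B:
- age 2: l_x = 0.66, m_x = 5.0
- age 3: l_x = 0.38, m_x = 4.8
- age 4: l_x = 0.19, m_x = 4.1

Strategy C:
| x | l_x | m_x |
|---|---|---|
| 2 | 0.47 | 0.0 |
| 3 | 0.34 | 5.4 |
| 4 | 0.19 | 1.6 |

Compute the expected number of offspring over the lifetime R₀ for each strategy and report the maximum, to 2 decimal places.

5.90

Strategy A: R₀ = 0.50×0.0 + 0.31×1.8 + 0.22×5.5 = 1.7680
Strategy B: R₀ = 0.66×5.0 + 0.38×4.8 + 0.19×4.1 = 5.9030
Strategy C: R₀ = 0.47×0.0 + 0.34×5.4 + 0.19×1.6 = 2.1400
Highest R₀: strategy B with 5.9030.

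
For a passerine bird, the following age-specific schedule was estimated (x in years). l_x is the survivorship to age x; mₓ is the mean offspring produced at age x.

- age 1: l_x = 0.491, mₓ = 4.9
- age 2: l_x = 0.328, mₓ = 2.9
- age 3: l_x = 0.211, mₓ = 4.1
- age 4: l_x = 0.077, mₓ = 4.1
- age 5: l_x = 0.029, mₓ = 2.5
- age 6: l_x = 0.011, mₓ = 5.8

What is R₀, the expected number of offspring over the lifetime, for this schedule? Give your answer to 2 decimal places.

R₀ = Σ l_x mₓ:
  age 1: 0.491 × 4.9 = 2.4059
  age 2: 0.328 × 2.9 = 0.9512
  age 3: 0.211 × 4.1 = 0.8651
  age 4: 0.077 × 4.1 = 0.3157
  age 5: 0.029 × 2.5 = 0.0725
  age 6: 0.011 × 5.8 = 0.0638
R₀ = 2.4059 + 0.9512 + 0.8651 + 0.3157 + 0.0725 + 0.0638 = 4.6742

4.67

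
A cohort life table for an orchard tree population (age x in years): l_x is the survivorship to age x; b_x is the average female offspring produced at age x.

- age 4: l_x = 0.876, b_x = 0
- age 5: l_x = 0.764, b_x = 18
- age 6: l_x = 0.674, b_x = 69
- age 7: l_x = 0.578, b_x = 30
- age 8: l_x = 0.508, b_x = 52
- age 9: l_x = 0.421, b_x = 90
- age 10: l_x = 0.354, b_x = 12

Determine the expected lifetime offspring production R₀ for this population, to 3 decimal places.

146.152

R₀ = Σ l_x b_x:
  age 4: 0.876 × 0 = 0.0000
  age 5: 0.764 × 18 = 13.7520
  age 6: 0.674 × 69 = 46.5060
  age 7: 0.578 × 30 = 17.3400
  age 8: 0.508 × 52 = 26.4160
  age 9: 0.421 × 90 = 37.8900
  age 10: 0.354 × 12 = 4.2480
R₀ = 0.0000 + 13.7520 + 46.5060 + 17.3400 + 26.4160 + 37.8900 + 4.2480 = 146.1520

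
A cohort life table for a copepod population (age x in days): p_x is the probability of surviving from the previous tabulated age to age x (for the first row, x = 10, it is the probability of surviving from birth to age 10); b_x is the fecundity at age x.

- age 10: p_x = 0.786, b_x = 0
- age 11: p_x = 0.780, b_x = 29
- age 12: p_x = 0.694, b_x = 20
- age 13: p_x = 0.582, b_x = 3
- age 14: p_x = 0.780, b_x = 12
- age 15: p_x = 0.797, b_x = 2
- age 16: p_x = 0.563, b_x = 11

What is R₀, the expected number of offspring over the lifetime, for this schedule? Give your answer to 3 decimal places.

30.611

Survivorship from birth: l_x = p_10·p_11·…·p_x.
  l_10 = 0.78600
  l_11 = 0.61308
  l_12 = 0.42548
  l_13 = 0.24763
  l_14 = 0.19315
  l_15 = 0.15394
  l_16 = 0.08667
R₀ = Σ l_x b_x:
  age 10: 0.78600 × 0 = 0.0000
  age 11: 0.61308 × 29 = 17.7793
  age 12: 0.42548 × 20 = 8.5096
  age 13: 0.24763 × 3 = 0.7429
  age 14: 0.19315 × 12 = 2.3178
  age 15: 0.15394 × 2 = 0.3079
  age 16: 0.08667 × 11 = 0.9534
R₀ = 0.0000 + 17.7793 + 8.5096 + 0.7429 + 2.3178 + 0.3079 + 0.9534 = 30.6109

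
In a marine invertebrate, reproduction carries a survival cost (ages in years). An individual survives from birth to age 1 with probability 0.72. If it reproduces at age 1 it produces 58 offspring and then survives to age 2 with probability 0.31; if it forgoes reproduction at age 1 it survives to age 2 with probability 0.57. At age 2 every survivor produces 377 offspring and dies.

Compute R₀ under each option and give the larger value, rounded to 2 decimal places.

154.72

breed at age 1: R₀ = 0.72 × (58 + 0.31 × 377) = 0.72 × 174.8700 = 125.9064
delay to age 2: R₀ = 0.72 × (0.57 × 377) = 0.72 × 214.8900 = 154.7208
Higher: delay to age 2 (154.7208).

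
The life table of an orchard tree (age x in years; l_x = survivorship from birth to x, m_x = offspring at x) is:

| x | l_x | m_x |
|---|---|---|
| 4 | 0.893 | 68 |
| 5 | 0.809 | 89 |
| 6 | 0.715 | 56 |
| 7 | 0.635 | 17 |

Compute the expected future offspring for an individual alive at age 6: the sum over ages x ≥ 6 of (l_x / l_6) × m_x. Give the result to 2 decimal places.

l_6 = 0.715. Conditional survival from age 6 to x is l_x / l_6.
  x=6: (0.715/0.715) × 56 = 56.0000
  x=7: (0.635/0.715) × 17 = 15.0979
Sum = 56.0000 + 15.0979 = 71.0979

71.10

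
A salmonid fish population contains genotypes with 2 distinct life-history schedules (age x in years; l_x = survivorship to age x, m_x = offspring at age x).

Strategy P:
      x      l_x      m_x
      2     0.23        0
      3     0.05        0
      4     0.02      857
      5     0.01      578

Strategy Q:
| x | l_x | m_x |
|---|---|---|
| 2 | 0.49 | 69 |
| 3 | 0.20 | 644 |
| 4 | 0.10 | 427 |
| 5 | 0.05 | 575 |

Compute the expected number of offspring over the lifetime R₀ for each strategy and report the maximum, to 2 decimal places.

234.06

Strategy P: R₀ = 0.23×0 + 0.05×0 + 0.02×857 + 0.01×578 = 22.9200
Strategy Q: R₀ = 0.49×69 + 0.20×644 + 0.10×427 + 0.05×575 = 234.0600
Highest R₀: strategy Q with 234.0600.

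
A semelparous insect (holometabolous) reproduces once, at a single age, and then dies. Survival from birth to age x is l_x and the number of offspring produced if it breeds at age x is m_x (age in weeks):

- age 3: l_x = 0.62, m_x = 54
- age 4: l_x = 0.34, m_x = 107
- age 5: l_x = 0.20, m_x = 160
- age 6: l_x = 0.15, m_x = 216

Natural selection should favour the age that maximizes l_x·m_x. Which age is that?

4

Expected offspring if breeding at age x = l_x × m_x:
  age 3: 0.62 × 54 = 33.480
  age 4: 0.34 × 107 = 36.380
  age 5: 0.20 × 160 = 32.000
  age 6: 0.15 × 216 = 32.400
Maximum at age 4 (36.380).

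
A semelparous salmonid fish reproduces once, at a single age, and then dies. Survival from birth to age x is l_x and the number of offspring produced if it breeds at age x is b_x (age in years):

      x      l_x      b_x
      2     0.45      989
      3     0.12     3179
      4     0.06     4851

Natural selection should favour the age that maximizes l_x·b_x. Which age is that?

Expected offspring if breeding at age x = l_x × b_x:
  age 2: 0.45 × 989 = 445.050
  age 3: 0.12 × 3179 = 381.480
  age 4: 0.06 × 4851 = 291.060
Maximum at age 2 (445.050).

2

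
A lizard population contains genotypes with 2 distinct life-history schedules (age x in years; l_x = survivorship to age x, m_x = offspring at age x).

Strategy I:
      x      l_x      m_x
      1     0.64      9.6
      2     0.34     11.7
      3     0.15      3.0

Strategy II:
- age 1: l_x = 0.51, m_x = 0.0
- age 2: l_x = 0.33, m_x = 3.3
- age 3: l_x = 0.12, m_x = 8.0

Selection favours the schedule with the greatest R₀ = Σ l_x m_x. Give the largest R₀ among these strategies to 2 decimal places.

Strategy I: R₀ = 0.64×9.6 + 0.34×11.7 + 0.15×3.0 = 10.5720
Strategy II: R₀ = 0.51×0.0 + 0.33×3.3 + 0.12×8.0 = 2.0490
Highest R₀: strategy I with 10.5720.

10.57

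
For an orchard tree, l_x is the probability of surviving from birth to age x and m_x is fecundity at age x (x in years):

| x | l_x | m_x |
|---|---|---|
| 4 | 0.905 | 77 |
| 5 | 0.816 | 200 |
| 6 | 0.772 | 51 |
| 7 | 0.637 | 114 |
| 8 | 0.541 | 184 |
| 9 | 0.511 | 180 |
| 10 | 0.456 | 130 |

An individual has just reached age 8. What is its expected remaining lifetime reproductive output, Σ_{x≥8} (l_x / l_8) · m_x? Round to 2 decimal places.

l_8 = 0.541. Conditional survival from age 8 to x is l_x / l_8.
  x=8: (0.541/0.541) × 184 = 184.0000
  x=9: (0.511/0.541) × 180 = 170.0185
  x=10: (0.456/0.541) × 130 = 109.5749
Sum = 184.0000 + 170.0185 + 109.5749 = 463.5933

463.59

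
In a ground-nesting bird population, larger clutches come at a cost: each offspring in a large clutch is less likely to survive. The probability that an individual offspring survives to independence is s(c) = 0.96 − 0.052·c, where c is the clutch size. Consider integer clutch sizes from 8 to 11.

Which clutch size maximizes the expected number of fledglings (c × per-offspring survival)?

9

Expected fledglings = c × s(c):
  c=8: 8 × 0.544 = 4.352
  c=9: 9 × 0.492 = 4.428
  c=10: 10 × 0.440 = 4.400
  c=11: 11 × 0.388 = 4.268
Maximum at c = 9 (4.428 fledglings).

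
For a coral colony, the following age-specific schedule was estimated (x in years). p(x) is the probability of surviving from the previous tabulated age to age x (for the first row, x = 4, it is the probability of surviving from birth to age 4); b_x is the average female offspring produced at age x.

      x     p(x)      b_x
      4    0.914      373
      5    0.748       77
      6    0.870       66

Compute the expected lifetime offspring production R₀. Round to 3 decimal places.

432.821

Survivorship from birth: l_x = p_4·p_5·…·p_x.
  l_4 = 0.91400
  l_5 = 0.68367
  l_6 = 0.59479
R₀ = Σ l_x b_x:
  age 4: 0.91400 × 373 = 340.9220
  age 5: 0.68367 × 77 = 52.6426
  age 6: 0.59479 × 66 = 39.2561
R₀ = 340.9220 + 52.6426 + 39.2561 = 432.8207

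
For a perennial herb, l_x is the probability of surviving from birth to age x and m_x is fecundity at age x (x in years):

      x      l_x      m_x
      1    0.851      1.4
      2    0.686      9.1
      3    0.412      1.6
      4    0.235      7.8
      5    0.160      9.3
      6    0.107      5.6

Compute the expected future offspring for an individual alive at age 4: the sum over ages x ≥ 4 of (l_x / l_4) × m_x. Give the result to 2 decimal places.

l_4 = 0.235. Conditional survival from age 4 to x is l_x / l_4.
  x=4: (0.235/0.235) × 7.8 = 7.8000
  x=5: (0.160/0.235) × 9.3 = 6.3319
  x=6: (0.107/0.235) × 5.6 = 2.5498
Sum = 7.8000 + 6.3319 + 2.5498 = 16.6817

16.68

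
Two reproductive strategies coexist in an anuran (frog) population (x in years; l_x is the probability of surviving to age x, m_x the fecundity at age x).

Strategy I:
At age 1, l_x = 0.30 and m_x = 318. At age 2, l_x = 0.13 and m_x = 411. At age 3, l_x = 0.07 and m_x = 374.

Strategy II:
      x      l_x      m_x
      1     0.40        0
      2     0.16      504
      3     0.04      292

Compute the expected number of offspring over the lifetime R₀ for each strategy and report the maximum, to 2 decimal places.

175.01

Strategy I: R₀ = 0.30×318 + 0.13×411 + 0.07×374 = 175.0100
Strategy II: R₀ = 0.40×0 + 0.16×504 + 0.04×292 = 92.3200
Highest R₀: strategy I with 175.0100.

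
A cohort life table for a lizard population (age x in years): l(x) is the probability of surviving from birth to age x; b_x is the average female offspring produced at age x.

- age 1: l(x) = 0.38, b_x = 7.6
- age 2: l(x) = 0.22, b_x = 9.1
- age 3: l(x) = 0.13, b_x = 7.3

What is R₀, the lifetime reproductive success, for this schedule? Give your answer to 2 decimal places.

5.84

R₀ = Σ l(x) b_x:
  age 1: 0.38 × 7.6 = 2.8880
  age 2: 0.22 × 9.1 = 2.0020
  age 3: 0.13 × 7.3 = 0.9490
R₀ = 2.8880 + 2.0020 + 0.9490 = 5.8390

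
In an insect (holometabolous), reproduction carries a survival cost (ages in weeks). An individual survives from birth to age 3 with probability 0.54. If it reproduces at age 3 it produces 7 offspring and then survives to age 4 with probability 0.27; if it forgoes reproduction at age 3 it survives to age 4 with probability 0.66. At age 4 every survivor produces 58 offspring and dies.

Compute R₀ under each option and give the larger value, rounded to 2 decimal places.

20.67

breed at age 3: R₀ = 0.54 × (7 + 0.27 × 58) = 0.54 × 22.6600 = 12.2364
delay to age 4: R₀ = 0.54 × (0.66 × 58) = 0.54 × 38.2800 = 20.6712
Higher: delay to age 4 (20.6712).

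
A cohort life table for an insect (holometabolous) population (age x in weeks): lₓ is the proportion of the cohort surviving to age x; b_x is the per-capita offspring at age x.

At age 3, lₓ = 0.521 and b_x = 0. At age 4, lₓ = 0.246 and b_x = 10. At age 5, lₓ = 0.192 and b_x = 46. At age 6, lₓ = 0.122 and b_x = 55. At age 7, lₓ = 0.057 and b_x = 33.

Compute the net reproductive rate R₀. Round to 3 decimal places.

19.883

R₀ = Σ lₓ b_x:
  age 3: 0.521 × 0 = 0.0000
  age 4: 0.246 × 10 = 2.4600
  age 5: 0.192 × 46 = 8.8320
  age 6: 0.122 × 55 = 6.7100
  age 7: 0.057 × 33 = 1.8810
R₀ = 0.0000 + 2.4600 + 8.8320 + 6.7100 + 1.8810 = 19.8830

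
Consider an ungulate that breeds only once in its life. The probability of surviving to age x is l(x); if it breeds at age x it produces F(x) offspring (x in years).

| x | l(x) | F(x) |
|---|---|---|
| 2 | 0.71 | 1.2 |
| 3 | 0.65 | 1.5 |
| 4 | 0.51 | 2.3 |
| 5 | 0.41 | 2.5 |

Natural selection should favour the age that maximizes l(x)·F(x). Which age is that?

Expected offspring if breeding at age x = l(x) × F(x):
  age 2: 0.71 × 1.2 = 0.852
  age 3: 0.65 × 1.5 = 0.975
  age 4: 0.51 × 2.3 = 1.173
  age 5: 0.41 × 2.5 = 1.025
Maximum at age 4 (1.173).

4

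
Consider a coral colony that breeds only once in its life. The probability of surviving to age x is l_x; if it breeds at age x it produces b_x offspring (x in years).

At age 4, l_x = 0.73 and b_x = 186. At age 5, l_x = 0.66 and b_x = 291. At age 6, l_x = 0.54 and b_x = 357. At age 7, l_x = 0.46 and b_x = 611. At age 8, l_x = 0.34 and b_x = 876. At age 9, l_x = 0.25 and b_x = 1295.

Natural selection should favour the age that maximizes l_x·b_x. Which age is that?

9

Expected offspring if breeding at age x = l_x × b_x:
  age 4: 0.73 × 186 = 135.780
  age 5: 0.66 × 291 = 192.060
  age 6: 0.54 × 357 = 192.780
  age 7: 0.46 × 611 = 281.060
  age 8: 0.34 × 876 = 297.840
  age 9: 0.25 × 1295 = 323.750
Maximum at age 9 (323.750).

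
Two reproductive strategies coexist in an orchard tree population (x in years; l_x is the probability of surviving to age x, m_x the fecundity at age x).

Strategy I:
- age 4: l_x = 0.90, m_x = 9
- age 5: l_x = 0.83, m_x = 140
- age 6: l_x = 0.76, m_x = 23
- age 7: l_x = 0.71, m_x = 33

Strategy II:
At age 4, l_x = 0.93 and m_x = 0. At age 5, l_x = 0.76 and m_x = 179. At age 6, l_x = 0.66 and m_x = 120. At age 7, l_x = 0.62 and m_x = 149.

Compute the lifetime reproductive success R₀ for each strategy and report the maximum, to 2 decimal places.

307.62

Strategy I: R₀ = 0.90×9 + 0.83×140 + 0.76×23 + 0.71×33 = 165.2100
Strategy II: R₀ = 0.93×0 + 0.76×179 + 0.66×120 + 0.62×149 = 307.6200
Highest R₀: strategy II with 307.6200.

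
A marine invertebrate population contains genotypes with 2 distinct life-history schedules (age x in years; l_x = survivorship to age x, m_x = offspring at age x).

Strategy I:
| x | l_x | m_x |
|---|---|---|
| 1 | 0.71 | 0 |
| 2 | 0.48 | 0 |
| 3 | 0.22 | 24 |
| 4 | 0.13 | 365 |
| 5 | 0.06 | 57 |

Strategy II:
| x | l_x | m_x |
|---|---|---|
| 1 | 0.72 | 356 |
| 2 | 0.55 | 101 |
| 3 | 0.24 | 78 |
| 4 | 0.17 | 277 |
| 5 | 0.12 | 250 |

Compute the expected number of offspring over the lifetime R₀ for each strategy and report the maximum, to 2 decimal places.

Strategy I: R₀ = 0.71×0 + 0.48×0 + 0.22×24 + 0.13×365 + 0.06×57 = 56.1500
Strategy II: R₀ = 0.72×356 + 0.55×101 + 0.24×78 + 0.17×277 + 0.12×250 = 407.6800
Highest R₀: strategy II with 407.6800.

407.68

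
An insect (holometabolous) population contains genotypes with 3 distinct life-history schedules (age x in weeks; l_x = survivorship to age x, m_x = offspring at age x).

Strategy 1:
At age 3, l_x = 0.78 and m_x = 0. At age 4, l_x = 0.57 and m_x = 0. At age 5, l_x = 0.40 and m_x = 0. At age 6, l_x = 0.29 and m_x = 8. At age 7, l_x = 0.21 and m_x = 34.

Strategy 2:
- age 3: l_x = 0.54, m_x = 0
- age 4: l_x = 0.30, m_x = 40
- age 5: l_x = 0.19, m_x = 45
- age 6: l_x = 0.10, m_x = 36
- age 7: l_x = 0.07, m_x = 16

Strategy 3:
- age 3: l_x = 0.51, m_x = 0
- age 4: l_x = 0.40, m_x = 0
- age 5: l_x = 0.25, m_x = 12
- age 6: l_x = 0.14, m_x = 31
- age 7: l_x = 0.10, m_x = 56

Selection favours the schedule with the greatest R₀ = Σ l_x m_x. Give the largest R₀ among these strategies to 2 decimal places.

Strategy 1: R₀ = 0.78×0 + 0.57×0 + 0.40×0 + 0.29×8 + 0.21×34 = 9.4600
Strategy 2: R₀ = 0.54×0 + 0.30×40 + 0.19×45 + 0.10×36 + 0.07×16 = 25.2700
Strategy 3: R₀ = 0.51×0 + 0.40×0 + 0.25×12 + 0.14×31 + 0.10×56 = 12.9400
Highest R₀: strategy 2 with 25.2700.

25.27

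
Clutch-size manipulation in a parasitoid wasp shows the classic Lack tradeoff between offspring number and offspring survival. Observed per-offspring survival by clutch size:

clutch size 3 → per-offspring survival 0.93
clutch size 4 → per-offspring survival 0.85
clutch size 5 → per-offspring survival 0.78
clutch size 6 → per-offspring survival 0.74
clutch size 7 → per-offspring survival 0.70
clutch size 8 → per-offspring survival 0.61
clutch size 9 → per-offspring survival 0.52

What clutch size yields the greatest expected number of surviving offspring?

Expected surviving offspring = c × s(c):
  c=3: 3 × 0.93 = 2.790
  c=4: 4 × 0.85 = 3.400
  c=5: 5 × 0.78 = 3.900
  c=6: 6 × 0.74 = 4.440
  c=7: 7 × 0.70 = 4.900
  c=8: 8 × 0.61 = 4.880
  c=9: 9 × 0.52 = 4.680
Maximum at c = 7 (4.900 surviving offspring).

7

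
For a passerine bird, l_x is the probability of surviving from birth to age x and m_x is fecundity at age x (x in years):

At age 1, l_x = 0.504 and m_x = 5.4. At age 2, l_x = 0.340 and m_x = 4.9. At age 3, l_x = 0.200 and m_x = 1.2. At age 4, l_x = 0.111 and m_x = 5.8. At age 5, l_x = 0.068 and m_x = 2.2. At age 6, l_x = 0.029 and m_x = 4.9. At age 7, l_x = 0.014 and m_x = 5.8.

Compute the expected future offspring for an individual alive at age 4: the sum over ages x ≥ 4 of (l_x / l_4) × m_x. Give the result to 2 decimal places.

l_4 = 0.111. Conditional survival from age 4 to x is l_x / l_4.
  x=4: (0.111/0.111) × 5.8 = 5.8000
  x=5: (0.068/0.111) × 2.2 = 1.3477
  x=6: (0.029/0.111) × 4.9 = 1.2802
  x=7: (0.014/0.111) × 5.8 = 0.7315
Sum = 5.8000 + 1.3477 + 1.2802 + 0.7315 = 9.1595

9.16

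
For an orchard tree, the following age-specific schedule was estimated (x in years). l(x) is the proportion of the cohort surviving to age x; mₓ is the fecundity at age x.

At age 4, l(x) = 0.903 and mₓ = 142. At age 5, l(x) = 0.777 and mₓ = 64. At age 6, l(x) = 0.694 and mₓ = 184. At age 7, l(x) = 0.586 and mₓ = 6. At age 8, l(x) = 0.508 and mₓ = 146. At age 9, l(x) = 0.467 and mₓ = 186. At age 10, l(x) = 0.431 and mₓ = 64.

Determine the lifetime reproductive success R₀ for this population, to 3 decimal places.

R₀ = Σ l(x) mₓ:
  age 4: 0.903 × 142 = 128.2260
  age 5: 0.777 × 64 = 49.7280
  age 6: 0.694 × 184 = 127.6960
  age 7: 0.586 × 6 = 3.5160
  age 8: 0.508 × 146 = 74.1680
  age 9: 0.467 × 186 = 86.8620
  age 10: 0.431 × 64 = 27.5840
R₀ = 128.2260 + 49.7280 + 127.6960 + 3.5160 + 74.1680 + 86.8620 + 27.5840 = 497.7800

497.780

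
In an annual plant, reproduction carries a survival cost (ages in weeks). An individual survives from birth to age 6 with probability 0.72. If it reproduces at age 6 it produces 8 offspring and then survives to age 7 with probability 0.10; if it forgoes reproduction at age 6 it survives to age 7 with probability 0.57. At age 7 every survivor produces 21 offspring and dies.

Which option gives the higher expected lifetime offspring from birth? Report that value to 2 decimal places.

8.62

breed at age 6: R₀ = 0.72 × (8 + 0.10 × 21) = 0.72 × 10.1000 = 7.2720
delay to age 7: R₀ = 0.72 × (0.57 × 21) = 0.72 × 11.9700 = 8.6184
Higher: delay to age 7 (8.6184).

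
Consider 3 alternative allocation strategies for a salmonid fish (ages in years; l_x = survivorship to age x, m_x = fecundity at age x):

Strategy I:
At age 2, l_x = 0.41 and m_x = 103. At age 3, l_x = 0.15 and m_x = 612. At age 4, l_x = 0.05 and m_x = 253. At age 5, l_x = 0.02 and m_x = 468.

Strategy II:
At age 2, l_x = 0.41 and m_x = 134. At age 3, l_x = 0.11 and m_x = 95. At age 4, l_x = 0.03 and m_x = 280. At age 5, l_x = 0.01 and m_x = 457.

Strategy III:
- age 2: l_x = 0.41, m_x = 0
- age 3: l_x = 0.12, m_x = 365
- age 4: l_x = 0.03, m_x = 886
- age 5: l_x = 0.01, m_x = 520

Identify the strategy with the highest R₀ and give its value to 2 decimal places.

Strategy I: R₀ = 0.41×103 + 0.15×612 + 0.05×253 + 0.02×468 = 156.0400
Strategy II: R₀ = 0.41×134 + 0.11×95 + 0.03×280 + 0.01×457 = 78.3600
Strategy III: R₀ = 0.41×0 + 0.12×365 + 0.03×886 + 0.01×520 = 75.5800
Highest R₀: strategy I with 156.0400.

156.04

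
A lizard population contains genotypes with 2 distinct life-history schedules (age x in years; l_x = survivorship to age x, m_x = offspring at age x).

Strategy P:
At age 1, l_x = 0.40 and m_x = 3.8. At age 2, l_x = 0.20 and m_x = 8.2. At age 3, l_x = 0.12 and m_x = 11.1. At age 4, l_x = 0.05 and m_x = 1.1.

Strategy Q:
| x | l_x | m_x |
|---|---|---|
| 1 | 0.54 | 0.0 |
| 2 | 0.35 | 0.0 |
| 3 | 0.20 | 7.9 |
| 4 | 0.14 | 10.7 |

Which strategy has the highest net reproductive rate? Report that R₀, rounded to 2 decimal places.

4.55

Strategy P: R₀ = 0.40×3.8 + 0.20×8.2 + 0.12×11.1 + 0.05×1.1 = 4.5470
Strategy Q: R₀ = 0.54×0.0 + 0.35×0.0 + 0.20×7.9 + 0.14×10.7 = 3.0780
Highest R₀: strategy P with 4.5470.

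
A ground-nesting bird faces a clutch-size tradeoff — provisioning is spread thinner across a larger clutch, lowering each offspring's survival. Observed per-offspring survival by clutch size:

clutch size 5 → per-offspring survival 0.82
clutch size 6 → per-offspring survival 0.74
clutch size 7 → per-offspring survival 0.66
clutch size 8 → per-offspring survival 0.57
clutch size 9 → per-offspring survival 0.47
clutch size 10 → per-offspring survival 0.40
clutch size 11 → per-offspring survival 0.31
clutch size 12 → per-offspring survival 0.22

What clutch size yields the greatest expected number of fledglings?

Expected fledglings = c × s(c):
  c=5: 5 × 0.82 = 4.100
  c=6: 6 × 0.74 = 4.440
  c=7: 7 × 0.66 = 4.620
  c=8: 8 × 0.57 = 4.560
  c=9: 9 × 0.47 = 4.230
  c=10: 10 × 0.40 = 4.000
  c=11: 11 × 0.31 = 3.410
  c=12: 12 × 0.22 = 2.640
Maximum at c = 7 (4.620 fledglings).

7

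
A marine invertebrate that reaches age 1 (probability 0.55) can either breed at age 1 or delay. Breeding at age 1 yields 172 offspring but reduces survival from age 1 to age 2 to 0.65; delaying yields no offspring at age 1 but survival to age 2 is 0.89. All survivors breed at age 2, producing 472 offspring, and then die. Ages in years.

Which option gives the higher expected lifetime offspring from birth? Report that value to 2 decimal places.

breed at age 1: R₀ = 0.55 × (172 + 0.65 × 472) = 0.55 × 478.8000 = 263.3400
delay to age 2: R₀ = 0.55 × (0.89 × 472) = 0.55 × 420.0800 = 231.0440
Higher: breed at age 1 (263.3400).

263.34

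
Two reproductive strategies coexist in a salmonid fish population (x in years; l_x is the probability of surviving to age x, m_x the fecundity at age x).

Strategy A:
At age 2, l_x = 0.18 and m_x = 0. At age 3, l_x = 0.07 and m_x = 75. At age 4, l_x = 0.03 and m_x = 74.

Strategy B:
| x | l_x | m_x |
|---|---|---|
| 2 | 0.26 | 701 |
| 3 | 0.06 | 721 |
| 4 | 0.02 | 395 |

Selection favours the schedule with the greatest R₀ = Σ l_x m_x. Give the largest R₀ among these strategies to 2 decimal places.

233.42

Strategy A: R₀ = 0.18×0 + 0.07×75 + 0.03×74 = 7.4700
Strategy B: R₀ = 0.26×701 + 0.06×721 + 0.02×395 = 233.4200
Highest R₀: strategy B with 233.4200.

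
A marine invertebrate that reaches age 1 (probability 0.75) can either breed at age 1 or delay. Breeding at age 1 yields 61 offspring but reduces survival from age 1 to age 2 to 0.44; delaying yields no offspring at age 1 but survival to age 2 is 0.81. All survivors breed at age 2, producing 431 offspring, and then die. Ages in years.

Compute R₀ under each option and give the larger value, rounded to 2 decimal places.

261.83

breed at age 1: R₀ = 0.75 × (61 + 0.44 × 431) = 0.75 × 250.6400 = 187.9800
delay to age 2: R₀ = 0.75 × (0.81 × 431) = 0.75 × 349.1100 = 261.8325
Higher: delay to age 2 (261.8325).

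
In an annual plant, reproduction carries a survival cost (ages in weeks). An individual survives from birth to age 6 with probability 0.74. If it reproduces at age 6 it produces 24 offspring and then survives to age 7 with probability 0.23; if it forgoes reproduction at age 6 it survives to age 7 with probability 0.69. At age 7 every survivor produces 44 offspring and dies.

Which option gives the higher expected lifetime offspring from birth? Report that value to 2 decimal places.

25.25

breed at age 6: R₀ = 0.74 × (24 + 0.23 × 44) = 0.74 × 34.1200 = 25.2488
delay to age 7: R₀ = 0.74 × (0.69 × 44) = 0.74 × 30.3600 = 22.4664
Higher: breed at age 6 (25.2488).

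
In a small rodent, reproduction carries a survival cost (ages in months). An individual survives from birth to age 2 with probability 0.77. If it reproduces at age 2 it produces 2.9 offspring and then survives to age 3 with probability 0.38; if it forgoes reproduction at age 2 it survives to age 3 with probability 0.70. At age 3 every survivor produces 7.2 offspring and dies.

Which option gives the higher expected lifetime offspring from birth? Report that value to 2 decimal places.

4.34

breed at age 2: R₀ = 0.77 × (2.9 + 0.38 × 7.2) = 0.77 × 5.6360 = 4.3397
delay to age 3: R₀ = 0.77 × (0.70 × 7.2) = 0.77 × 5.0400 = 3.8808
Higher: breed at age 2 (4.3397).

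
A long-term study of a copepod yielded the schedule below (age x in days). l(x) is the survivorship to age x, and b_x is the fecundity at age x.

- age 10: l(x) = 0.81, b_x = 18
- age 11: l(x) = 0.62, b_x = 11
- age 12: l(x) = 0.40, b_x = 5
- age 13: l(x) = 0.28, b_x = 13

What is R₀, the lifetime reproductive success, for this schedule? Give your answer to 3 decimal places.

27.040

R₀ = Σ l(x) b_x:
  age 10: 0.81 × 18 = 14.5800
  age 11: 0.62 × 11 = 6.8200
  age 12: 0.40 × 5 = 2.0000
  age 13: 0.28 × 13 = 3.6400
R₀ = 14.5800 + 6.8200 + 2.0000 + 3.6400 = 27.0400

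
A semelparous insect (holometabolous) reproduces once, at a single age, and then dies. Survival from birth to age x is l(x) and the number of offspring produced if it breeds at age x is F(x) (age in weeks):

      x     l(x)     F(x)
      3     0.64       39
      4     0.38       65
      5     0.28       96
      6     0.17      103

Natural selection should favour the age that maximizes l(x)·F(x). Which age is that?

Expected offspring if breeding at age x = l(x) × F(x):
  age 3: 0.64 × 39 = 24.960
  age 4: 0.38 × 65 = 24.700
  age 5: 0.28 × 96 = 26.880
  age 6: 0.17 × 103 = 17.510
Maximum at age 5 (26.880).

5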